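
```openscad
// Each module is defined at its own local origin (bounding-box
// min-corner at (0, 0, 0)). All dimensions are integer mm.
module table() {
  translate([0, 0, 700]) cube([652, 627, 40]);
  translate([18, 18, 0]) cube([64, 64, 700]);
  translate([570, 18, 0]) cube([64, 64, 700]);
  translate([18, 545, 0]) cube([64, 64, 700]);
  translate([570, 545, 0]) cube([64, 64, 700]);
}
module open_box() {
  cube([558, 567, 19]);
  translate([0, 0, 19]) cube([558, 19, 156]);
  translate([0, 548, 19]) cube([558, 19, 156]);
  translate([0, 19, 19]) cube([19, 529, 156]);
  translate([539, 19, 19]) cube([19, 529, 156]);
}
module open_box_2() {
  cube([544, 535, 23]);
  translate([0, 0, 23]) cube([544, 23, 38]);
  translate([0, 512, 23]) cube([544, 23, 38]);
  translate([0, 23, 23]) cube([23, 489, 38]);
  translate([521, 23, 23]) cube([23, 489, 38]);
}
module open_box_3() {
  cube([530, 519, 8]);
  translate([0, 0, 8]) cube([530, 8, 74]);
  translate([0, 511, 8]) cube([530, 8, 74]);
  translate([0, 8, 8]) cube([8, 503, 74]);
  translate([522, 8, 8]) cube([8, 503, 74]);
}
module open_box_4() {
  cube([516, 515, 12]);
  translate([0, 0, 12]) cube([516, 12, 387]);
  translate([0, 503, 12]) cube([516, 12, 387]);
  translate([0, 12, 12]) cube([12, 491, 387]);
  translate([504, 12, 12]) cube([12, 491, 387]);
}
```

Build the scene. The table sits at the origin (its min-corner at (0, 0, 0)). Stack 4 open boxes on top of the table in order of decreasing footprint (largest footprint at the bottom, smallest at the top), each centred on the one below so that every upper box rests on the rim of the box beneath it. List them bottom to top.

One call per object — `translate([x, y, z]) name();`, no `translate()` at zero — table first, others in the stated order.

table();
translate([47, 30, 740]) open_box();
translate([54, 46, 915]) open_box_2();
translate([61, 54, 976]) open_box_3();
translate([68, 56, 1058]) open_box_4();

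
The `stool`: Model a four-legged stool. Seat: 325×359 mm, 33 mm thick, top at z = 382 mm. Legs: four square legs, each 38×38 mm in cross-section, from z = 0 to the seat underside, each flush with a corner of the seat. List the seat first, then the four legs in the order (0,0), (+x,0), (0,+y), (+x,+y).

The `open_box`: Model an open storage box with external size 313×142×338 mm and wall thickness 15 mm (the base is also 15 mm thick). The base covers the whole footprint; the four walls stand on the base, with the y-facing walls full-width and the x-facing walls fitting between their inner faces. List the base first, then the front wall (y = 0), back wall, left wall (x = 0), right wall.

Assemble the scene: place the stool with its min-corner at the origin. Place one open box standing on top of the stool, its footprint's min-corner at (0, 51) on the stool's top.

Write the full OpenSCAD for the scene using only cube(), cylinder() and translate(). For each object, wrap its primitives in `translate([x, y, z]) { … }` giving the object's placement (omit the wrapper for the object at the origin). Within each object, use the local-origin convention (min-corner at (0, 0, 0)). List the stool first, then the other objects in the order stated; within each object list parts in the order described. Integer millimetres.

translate([0, 0, 349]) cube([325, 359, 33]);
cube([38, 38, 349]);
translate([287, 0, 0]) cube([38, 38, 349]);
translate([0, 321, 0]) cube([38, 38, 349]);
translate([287, 321, 0]) cube([38, 38, 349]);
translate([0, 51, 382]) {
  cube([313, 142, 15]);
  translate([0, 0, 15]) cube([313, 15, 323]);
  translate([0, 127, 15]) cube([313, 15, 323]);
  translate([0, 15, 15]) cube([15, 112, 323]);
  translate([298, 15, 15]) cube([15, 112, 323]);
}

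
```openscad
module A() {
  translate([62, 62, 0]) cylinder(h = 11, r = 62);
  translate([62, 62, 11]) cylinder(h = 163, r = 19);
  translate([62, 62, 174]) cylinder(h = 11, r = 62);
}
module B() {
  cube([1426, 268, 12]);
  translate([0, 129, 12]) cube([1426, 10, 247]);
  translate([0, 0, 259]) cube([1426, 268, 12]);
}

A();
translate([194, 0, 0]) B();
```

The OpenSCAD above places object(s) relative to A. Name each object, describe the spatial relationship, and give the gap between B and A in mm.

The I-beam's nearest face is 70 mm from the spool's +x face.

A is a spool. B is an I-beam. The I-beam is on the floor beside the spool on its +x side. The gap between the I-beam and the spool is 70 mm.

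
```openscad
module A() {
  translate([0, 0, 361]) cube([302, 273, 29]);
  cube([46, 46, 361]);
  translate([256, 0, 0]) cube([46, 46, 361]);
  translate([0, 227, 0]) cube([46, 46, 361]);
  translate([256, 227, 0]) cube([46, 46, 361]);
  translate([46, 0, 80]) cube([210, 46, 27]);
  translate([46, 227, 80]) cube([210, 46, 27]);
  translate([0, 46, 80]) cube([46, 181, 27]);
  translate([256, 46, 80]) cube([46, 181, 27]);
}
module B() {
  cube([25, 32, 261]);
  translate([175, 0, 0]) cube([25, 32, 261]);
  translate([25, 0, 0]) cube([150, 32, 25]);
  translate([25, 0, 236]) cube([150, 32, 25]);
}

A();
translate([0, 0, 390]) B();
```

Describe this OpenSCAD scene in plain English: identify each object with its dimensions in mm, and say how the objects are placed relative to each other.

A is a four-legged stool. The seat is 302×273 mm, 29 mm thick, top at z = 390 mm. It stands on four square legs, each 46×46 mm in cross-section, from z = 0 to the seat underside, each flush with a corner of the seat. Four stretchers, 46 mm wide and 27 mm tall, connect adjacent legs with their undersides at z = 80 mm, each running between the inner faces of the legs it joins and aligned with the legs' outer faces on the other axis.

B is a rectangular picture frame lying in the x–z plane (depth along y). The opening is 150 mm wide (x) by 211 mm tall (z), surrounded by a border 25 mm wide on all four sides. The frame is 32 mm deep and is made of two full-height vertical stiles with two horizontal rails fitted between them.

The picture frame is on top of the stool.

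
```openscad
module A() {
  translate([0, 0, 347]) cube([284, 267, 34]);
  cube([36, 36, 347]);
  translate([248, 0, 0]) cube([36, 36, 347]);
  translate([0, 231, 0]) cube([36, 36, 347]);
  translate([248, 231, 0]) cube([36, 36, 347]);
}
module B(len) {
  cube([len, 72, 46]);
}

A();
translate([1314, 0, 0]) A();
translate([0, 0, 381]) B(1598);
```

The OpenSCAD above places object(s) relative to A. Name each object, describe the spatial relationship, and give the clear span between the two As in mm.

Second stool starts at x = 1314; first ends at x = 284; clear span = 1314 − 284 = 1030 mm.

A is a stool. B is a beam. A beam spans the tops of two stools. The clear span between the two stools is 1030 mm.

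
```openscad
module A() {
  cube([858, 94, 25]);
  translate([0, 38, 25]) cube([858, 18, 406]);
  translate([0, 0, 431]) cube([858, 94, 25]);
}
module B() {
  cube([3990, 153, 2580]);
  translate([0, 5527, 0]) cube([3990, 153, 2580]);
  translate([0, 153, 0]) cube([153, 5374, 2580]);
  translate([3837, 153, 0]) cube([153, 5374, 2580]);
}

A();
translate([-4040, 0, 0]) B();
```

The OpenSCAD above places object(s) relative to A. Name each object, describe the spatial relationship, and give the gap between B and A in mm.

The house frame's nearest face is 50 mm from the I-beam's −x face.

A is an I-beam. B is a house frame. The house frame is on the floor beside the I-beam on its −x side. The gap between the house frame and the I-beam is 50 mm.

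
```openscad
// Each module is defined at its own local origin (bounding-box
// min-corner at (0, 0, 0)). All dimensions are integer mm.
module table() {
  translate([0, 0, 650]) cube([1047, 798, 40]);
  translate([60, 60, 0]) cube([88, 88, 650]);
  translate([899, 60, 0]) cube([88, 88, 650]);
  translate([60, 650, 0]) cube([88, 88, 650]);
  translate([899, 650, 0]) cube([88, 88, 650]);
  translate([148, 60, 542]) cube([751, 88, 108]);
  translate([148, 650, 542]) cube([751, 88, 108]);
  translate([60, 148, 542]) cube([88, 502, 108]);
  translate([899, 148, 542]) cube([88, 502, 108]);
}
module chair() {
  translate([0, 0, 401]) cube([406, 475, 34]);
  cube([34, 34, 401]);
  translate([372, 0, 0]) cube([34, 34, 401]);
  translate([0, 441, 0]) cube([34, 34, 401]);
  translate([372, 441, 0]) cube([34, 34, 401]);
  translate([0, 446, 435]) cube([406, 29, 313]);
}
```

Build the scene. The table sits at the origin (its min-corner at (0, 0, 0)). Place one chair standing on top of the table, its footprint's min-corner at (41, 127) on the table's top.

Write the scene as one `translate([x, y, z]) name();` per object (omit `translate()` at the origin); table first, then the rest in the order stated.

table();
translate([41, 127, 690]) chair();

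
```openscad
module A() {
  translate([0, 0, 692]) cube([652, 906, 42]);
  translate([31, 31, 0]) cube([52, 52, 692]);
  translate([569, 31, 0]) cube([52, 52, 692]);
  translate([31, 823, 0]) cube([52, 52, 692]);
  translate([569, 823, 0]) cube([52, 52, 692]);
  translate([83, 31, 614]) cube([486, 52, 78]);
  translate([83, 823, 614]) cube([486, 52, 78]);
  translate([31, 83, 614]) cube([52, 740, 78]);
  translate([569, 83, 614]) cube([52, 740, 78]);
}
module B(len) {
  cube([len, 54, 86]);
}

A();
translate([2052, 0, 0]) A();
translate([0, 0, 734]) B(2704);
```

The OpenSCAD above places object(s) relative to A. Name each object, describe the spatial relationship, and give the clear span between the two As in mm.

A is a table. B is a beam. A beam spans the tops of two tables. The clear span between the two tables is 1400 mm.

Second table starts at x = 2052; first ends at x = 652; clear span = 2052 − 652 = 1400 mm.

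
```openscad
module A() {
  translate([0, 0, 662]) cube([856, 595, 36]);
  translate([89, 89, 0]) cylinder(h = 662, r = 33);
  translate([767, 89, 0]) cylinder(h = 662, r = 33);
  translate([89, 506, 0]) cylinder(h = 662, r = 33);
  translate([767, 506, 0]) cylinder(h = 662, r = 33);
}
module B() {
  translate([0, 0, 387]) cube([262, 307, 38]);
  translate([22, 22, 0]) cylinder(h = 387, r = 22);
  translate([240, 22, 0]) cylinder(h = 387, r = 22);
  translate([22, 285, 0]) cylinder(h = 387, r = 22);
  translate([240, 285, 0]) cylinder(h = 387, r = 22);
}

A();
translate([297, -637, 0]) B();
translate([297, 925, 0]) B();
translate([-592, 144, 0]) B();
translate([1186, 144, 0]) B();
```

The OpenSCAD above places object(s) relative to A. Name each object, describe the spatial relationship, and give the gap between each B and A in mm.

A is a table. B is a stool. Four stools sit around the table at the −y, +y, −x, +x sides. The gap between each stool and the table is 330 mm.

Each stool's nearest face is 330 mm from the table's bounding box.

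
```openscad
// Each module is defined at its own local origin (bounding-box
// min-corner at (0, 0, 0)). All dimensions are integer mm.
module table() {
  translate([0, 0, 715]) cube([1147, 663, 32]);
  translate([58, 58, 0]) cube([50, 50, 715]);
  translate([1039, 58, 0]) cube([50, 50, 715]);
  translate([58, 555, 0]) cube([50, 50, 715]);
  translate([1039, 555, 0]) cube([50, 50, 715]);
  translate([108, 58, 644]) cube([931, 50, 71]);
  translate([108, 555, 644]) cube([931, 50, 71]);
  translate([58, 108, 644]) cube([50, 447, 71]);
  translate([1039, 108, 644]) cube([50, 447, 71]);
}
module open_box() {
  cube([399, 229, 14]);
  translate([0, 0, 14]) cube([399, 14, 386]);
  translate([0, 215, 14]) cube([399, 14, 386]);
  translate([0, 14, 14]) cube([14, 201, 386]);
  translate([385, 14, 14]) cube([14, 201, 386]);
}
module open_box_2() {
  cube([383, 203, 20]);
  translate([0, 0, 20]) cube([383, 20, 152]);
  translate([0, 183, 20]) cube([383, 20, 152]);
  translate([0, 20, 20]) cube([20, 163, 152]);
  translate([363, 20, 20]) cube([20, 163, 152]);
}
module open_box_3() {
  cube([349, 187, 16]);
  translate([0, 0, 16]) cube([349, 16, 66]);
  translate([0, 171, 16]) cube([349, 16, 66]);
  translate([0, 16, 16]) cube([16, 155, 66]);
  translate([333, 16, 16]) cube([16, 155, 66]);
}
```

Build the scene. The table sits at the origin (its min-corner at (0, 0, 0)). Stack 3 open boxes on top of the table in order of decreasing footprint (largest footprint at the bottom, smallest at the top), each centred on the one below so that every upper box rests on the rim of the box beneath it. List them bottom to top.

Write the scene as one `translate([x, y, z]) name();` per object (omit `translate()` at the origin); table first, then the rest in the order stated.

table();
translate([374, 217, 747]) open_box();
translate([382, 230, 1147]) open_box_2();
translate([399, 238, 1319]) open_box_3();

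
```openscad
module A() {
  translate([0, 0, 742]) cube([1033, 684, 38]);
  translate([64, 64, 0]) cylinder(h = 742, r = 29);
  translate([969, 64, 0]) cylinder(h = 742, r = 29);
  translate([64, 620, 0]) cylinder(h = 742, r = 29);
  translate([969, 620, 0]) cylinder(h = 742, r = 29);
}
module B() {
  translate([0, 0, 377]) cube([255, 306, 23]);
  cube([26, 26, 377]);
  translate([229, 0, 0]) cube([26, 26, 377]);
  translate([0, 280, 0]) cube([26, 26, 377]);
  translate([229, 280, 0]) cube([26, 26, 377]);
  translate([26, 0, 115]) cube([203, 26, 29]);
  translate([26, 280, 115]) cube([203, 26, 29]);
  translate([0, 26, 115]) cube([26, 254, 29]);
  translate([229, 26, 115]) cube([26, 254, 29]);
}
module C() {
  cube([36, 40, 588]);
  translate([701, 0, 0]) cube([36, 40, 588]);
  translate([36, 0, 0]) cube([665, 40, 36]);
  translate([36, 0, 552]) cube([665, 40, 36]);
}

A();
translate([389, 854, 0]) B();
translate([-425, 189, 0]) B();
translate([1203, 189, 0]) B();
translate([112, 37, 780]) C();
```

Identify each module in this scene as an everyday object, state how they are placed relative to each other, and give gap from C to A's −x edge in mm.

The picture frame's min-x is at 112; the table's min-x is 0; gap = 112 mm.

A is a table. B is a stool. C is a picture frame. Three stools sit around the table at the +y, −x, +x sides. The picture frame is on top of the table. The gap from the picture frame to the table's −x edge is 112 mm.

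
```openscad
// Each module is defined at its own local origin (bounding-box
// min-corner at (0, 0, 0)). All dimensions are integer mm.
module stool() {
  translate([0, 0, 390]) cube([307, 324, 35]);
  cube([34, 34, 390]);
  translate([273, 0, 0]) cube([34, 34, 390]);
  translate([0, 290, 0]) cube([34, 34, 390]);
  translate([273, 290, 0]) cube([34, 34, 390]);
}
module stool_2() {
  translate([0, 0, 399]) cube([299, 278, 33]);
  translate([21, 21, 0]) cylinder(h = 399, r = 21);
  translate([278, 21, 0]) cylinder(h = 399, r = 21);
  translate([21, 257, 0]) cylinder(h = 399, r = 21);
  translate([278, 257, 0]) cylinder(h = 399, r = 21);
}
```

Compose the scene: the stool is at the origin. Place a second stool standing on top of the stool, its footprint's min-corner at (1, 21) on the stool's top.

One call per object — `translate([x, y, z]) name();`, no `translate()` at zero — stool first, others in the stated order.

stool();
translate([1, 21, 425]) stool_2();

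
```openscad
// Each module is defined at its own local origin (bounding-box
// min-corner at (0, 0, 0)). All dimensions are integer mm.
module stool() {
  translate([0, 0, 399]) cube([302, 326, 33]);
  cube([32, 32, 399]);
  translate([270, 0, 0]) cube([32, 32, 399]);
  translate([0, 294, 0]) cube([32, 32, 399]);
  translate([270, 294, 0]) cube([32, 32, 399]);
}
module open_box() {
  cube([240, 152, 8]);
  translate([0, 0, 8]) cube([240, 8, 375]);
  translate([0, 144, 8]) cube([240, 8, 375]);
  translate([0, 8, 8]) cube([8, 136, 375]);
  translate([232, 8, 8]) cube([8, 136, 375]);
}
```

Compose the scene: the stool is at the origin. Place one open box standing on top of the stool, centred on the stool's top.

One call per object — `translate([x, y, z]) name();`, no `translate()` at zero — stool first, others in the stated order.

stool();
translate([31, 87, 432]) open_box();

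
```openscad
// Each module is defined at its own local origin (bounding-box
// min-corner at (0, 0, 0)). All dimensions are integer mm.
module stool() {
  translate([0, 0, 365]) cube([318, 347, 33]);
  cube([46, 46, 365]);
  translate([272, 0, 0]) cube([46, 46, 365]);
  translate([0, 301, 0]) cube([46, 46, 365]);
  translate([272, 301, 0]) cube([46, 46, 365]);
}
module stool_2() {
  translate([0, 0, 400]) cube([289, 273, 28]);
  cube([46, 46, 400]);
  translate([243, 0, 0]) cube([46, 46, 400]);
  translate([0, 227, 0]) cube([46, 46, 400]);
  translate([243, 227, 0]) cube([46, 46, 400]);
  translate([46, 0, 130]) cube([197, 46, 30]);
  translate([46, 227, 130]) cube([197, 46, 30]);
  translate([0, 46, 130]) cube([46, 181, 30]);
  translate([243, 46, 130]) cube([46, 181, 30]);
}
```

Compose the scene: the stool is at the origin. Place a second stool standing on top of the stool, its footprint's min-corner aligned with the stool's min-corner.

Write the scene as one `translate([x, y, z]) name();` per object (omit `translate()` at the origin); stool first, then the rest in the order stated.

stool();
translate([0, 0, 398]) stool_2();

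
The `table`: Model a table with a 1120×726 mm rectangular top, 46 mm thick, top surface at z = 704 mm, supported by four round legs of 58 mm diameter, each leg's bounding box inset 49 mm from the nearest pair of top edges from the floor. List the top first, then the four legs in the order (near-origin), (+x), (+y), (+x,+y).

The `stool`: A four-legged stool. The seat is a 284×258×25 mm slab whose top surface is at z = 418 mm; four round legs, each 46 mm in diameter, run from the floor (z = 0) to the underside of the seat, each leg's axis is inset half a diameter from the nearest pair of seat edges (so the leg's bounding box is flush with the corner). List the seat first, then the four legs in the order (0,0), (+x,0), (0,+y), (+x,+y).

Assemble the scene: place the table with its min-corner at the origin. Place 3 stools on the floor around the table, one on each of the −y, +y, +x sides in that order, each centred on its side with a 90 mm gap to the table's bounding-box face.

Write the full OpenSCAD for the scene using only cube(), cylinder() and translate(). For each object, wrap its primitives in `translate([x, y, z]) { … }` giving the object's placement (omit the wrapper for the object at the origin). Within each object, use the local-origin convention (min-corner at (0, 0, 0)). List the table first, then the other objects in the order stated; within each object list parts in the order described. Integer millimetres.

translate([0, 0, 658]) cube([1120, 726, 46]);
translate([78, 78, 0]) cylinder(h = 658, r = 29);
translate([1042, 78, 0]) cylinder(h = 658, r = 29);
translate([78, 648, 0]) cylinder(h = 658, r = 29);
translate([1042, 648, 0]) cylinder(h = 658, r = 29);
translate([418, -348, 0]) {
  translate([0, 0, 393]) cube([284, 258, 25]);
  translate([23, 23, 0]) cylinder(h = 393, r = 23);
  translate([261, 23, 0]) cylinder(h = 393, r = 23);
  translate([23, 235, 0]) cylinder(h = 393, r = 23);
  translate([261, 235, 0]) cylinder(h = 393, r = 23);
}
translate([418, 816, 0]) {
  translate([0, 0, 393]) cube([284, 258, 25]);
  translate([23, 23, 0]) cylinder(h = 393, r = 23);
  translate([261, 23, 0]) cylinder(h = 393, r = 23);
  translate([23, 235, 0]) cylinder(h = 393, r = 23);
  translate([261, 235, 0]) cylinder(h = 393, r = 23);
}
translate([1210, 234, 0]) {
  translate([0, 0, 393]) cube([284, 258, 25]);
  translate([23, 23, 0]) cylinder(h = 393, r = 23);
  translate([261, 23, 0]) cylinder(h = 393, r = 23);
  translate([23, 235, 0]) cylinder(h = 393, r = 23);
  translate([261, 235, 0]) cylinder(h = 393, r = 23);
}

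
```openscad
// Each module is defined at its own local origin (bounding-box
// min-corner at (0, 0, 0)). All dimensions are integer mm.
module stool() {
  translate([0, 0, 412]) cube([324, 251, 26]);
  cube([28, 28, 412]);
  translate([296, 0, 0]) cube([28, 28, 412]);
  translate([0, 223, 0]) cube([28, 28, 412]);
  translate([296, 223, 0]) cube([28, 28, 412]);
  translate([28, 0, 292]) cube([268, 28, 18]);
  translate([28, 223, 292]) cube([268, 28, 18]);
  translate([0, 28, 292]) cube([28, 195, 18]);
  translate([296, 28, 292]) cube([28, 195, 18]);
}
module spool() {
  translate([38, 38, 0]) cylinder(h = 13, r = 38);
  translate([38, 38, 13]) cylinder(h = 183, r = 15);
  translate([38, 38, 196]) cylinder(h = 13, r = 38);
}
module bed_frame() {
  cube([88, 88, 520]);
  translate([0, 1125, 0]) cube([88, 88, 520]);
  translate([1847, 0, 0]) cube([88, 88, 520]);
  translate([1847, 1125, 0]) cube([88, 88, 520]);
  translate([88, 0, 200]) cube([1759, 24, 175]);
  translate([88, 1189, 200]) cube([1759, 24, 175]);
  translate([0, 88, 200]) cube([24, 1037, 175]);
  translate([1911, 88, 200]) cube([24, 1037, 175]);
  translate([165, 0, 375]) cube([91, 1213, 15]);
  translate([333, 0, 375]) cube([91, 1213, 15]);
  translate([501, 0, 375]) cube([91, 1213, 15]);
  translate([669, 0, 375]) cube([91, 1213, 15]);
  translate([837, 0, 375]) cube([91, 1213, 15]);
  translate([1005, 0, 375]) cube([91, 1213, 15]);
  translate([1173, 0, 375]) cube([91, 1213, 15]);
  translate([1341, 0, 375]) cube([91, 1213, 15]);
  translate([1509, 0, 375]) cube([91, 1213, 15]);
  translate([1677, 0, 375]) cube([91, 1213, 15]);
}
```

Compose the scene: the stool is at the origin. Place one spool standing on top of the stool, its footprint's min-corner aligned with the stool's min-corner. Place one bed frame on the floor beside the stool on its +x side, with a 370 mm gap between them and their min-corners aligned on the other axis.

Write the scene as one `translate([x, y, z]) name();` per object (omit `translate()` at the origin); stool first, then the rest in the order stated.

stool();
translate([0, 0, 438]) spool();
translate([694, 0, 0]) bed_frame();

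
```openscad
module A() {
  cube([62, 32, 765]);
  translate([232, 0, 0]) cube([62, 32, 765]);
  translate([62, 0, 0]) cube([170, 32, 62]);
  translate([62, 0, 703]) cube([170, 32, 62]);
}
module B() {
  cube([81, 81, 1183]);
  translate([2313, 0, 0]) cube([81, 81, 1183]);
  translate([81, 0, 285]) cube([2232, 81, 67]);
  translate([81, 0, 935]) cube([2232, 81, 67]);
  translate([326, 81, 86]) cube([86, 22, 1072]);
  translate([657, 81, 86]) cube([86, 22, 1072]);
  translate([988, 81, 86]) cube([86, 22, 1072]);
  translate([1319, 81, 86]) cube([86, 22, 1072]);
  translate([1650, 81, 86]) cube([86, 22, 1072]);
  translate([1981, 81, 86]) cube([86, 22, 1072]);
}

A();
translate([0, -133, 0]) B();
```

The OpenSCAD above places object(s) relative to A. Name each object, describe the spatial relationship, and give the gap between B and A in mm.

The fence section's nearest face is 30 mm from the picture frame's −y face.

A is a picture frame. B is a fence section. The fence section is on the floor beside the picture frame on its −y side. The gap between the fence section and the picture frame is 30 mm.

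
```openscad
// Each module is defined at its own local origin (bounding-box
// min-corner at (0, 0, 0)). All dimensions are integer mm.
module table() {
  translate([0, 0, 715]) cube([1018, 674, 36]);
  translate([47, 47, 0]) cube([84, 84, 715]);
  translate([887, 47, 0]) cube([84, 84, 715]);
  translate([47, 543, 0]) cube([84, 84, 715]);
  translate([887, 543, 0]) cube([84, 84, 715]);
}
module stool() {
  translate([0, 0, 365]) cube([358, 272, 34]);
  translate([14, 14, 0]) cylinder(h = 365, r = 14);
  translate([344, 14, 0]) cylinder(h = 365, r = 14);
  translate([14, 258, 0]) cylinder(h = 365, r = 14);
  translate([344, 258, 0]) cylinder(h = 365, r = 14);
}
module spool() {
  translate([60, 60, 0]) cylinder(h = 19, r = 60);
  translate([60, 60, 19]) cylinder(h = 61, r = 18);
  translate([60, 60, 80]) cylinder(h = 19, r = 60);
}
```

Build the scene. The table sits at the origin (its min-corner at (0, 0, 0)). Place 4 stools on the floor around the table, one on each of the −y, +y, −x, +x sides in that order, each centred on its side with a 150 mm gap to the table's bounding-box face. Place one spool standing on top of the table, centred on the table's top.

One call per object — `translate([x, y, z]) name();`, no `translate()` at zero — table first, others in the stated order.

table();
translate([330, -422, 0]) stool();
translate([330, 824, 0]) stool();
translate([-508, 201, 0]) stool();
translate([1168, 201, 0]) stool();
translate([449, 277, 751]) spool();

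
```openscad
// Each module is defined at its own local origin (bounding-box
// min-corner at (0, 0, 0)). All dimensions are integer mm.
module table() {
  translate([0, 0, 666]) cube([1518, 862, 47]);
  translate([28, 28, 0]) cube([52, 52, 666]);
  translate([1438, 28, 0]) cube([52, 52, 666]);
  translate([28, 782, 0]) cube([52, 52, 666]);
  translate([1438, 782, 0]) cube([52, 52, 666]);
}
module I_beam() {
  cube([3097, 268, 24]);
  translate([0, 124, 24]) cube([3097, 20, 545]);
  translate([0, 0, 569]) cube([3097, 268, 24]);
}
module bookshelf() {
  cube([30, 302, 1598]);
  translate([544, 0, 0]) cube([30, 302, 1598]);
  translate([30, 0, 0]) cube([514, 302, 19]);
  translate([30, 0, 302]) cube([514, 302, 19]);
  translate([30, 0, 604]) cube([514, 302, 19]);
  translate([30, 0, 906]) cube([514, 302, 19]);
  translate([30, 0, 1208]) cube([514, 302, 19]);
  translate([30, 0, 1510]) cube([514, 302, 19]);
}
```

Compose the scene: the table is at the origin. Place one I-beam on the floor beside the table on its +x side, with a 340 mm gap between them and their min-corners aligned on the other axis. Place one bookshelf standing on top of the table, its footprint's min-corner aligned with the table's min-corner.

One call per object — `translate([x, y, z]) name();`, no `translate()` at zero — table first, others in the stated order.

table();
translate([1858, 0, 0]) I_beam();
translate([0, 0, 713]) bookshelf();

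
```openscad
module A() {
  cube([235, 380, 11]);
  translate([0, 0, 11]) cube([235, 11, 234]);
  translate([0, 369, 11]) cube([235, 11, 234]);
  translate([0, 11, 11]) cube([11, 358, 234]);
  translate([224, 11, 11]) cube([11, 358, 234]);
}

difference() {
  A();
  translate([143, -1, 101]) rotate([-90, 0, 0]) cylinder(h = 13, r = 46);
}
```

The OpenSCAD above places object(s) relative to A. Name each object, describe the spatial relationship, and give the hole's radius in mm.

A is an open box. The open box has a circular hole through its front wall. The hole's radius is 46 mm.

The subtracted cylinder has r = 46 mm.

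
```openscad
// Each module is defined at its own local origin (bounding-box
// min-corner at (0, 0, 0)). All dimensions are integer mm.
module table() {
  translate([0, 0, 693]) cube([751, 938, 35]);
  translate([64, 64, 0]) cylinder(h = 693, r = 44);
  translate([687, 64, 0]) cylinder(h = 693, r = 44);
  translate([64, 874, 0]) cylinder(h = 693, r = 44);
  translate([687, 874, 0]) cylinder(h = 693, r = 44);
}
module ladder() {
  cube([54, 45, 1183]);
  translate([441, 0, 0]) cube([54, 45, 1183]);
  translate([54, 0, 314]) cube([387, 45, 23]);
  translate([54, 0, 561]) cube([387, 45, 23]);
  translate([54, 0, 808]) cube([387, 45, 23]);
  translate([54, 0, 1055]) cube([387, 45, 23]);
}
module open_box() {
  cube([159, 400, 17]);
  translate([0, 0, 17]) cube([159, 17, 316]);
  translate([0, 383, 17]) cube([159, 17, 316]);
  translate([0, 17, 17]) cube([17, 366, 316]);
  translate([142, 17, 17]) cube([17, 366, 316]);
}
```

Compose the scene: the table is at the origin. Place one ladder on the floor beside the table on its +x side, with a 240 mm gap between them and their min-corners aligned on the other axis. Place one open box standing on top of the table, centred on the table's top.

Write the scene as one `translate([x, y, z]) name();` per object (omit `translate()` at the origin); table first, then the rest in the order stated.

table();
translate([991, 0, 0]) ladder();
translate([296, 269, 728]) open_box();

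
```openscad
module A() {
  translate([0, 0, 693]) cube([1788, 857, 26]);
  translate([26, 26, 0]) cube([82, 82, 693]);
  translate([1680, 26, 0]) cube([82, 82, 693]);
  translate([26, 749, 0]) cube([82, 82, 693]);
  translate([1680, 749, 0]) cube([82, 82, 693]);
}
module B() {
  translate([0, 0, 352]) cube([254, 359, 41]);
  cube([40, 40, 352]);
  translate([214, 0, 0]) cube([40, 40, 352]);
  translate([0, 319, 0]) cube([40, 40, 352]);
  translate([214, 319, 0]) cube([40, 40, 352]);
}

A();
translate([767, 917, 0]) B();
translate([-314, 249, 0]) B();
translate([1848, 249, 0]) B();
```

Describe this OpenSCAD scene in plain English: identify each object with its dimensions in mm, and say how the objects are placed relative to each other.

A is a table with a 1788×857 mm rectangular top, 26 mm thick, top surface at z = 719 mm, supported by four 82×82 mm square legs, each inset 26 mm from the nearest pair of top edges, running from the floor.

B is a four-legged stool. The seat is a 254×359×41 mm slab whose top surface is at z = 393 mm; four square legs, each 40×40 mm in cross-section, run from the floor (z = 0) to the underside of the seat, each flush with a corner of the seat.

Three stools sit around the table at the +y, −x, +x sides.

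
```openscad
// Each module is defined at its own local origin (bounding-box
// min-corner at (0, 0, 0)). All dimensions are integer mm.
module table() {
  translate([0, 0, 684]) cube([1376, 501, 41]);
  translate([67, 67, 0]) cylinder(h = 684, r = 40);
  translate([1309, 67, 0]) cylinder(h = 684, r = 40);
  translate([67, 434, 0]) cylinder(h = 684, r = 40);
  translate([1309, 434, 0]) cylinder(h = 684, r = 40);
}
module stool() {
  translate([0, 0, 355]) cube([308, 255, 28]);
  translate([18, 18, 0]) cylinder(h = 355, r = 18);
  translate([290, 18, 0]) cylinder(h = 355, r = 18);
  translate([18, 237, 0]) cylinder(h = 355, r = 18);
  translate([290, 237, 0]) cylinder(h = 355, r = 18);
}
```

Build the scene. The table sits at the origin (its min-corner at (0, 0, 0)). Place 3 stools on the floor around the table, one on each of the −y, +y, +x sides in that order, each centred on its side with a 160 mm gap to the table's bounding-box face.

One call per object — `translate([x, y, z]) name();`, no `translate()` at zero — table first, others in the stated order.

table();
translate([534, -415, 0]) stool();
translate([534, 661, 0]) stool();
translate([1536, 123, 0]) stool();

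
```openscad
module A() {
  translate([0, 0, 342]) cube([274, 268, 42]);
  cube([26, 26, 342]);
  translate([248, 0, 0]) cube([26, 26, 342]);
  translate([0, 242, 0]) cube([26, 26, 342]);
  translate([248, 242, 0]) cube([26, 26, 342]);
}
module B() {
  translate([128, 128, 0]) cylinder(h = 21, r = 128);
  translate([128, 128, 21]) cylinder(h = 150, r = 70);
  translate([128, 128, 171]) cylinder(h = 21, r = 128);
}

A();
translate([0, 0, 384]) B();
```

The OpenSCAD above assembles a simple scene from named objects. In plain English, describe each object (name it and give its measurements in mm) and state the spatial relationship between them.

A is a simple wooden stool: a rectangular seat 274 mm (x) by 268 mm (y), 42 mm thick, top face at z = 384 mm, on four square legs, each 26×26 mm in cross-section. The legs rest on z = 0, each flush with a corner of the seat.

B is a spool: two coaxial disc flanges of radius 128 mm and thickness 21 mm, joined by a core cylinder of radius 70 mm and height 150 mm. The lower flange rests on z = 0 and the three cylinders share a vertical axis.

The spool is on top of the stool.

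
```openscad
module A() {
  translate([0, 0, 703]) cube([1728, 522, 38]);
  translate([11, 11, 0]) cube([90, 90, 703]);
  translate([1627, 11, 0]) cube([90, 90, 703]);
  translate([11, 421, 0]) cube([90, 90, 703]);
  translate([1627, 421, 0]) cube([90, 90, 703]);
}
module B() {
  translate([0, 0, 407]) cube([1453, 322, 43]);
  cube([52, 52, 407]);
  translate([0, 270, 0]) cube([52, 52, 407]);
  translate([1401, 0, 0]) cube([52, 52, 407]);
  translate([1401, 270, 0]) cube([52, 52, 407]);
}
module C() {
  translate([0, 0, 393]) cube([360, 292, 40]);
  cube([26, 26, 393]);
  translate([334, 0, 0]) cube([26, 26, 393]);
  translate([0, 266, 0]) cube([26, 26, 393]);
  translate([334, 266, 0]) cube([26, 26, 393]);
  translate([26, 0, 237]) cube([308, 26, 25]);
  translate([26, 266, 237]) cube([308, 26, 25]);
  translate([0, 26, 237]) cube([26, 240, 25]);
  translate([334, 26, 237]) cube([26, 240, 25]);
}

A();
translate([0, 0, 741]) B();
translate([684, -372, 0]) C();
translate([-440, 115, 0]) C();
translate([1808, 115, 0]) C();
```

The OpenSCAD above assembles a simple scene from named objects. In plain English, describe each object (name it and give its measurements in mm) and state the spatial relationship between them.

A is a table with a 1728×522 mm rectangular top, 38 mm thick, top surface at z = 741 mm, supported by four 90×90 mm square legs, each inset 11 mm from the nearest pair of top edges, running from the floor.

B is a long wooden bench with a 1453 mm (x) × 322 mm (y) seat, 43 mm thick, its top surface 450 mm above the floor. Four 52 mm square legs at the seat corners, flush with the edges, run from z = 0 to the seat underside.

C is a four-legged stool. The seat is a 360×292×40 mm slab whose top surface is at z = 433 mm; four square legs, each 26×26 mm in cross-section, run from the floor (z = 0) to the underside of the seat, each flush with a corner of the seat. Four stretchers, 26 mm wide and 25 mm tall, connect adjacent legs with their undersides at z = 237 mm, each running between the inner faces of the legs it joins and aligned with the legs' outer faces on the other axis.

The bench is on top of the table. Three stools sit around the table at the −y, −x, +x sides.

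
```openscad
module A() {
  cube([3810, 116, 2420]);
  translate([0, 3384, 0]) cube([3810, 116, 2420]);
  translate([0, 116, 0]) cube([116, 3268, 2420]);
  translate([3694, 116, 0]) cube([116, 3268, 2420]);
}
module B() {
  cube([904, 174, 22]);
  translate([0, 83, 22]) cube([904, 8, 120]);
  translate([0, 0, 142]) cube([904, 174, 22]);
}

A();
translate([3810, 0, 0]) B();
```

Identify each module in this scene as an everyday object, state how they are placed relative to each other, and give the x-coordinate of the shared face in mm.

A is a house frame. B is an I-beam. The I-beam is against the house frame's +x side, with their −y faces flush. The x-coordinate of the shared face is 3810 mm.

The house frame's +x face and the I-beam's −x face are both at x = 3810 mm.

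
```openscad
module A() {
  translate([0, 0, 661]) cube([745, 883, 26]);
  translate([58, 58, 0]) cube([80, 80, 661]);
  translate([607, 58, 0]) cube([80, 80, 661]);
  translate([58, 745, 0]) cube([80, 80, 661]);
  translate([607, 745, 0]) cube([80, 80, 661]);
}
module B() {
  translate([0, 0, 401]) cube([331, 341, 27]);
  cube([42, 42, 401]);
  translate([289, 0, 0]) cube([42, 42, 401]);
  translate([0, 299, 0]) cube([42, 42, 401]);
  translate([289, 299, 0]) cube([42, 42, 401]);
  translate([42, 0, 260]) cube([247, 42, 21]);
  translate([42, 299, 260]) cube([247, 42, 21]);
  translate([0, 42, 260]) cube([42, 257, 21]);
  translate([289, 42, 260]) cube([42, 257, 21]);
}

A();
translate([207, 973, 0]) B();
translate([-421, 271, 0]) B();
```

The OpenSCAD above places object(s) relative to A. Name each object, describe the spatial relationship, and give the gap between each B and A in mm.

Each stool's nearest face is 90 mm from the table's bounding box.

A is a table. B is a stool. Two stools sit around the table at the +y, −x sides. The gap between each stool and the table is 90 mm.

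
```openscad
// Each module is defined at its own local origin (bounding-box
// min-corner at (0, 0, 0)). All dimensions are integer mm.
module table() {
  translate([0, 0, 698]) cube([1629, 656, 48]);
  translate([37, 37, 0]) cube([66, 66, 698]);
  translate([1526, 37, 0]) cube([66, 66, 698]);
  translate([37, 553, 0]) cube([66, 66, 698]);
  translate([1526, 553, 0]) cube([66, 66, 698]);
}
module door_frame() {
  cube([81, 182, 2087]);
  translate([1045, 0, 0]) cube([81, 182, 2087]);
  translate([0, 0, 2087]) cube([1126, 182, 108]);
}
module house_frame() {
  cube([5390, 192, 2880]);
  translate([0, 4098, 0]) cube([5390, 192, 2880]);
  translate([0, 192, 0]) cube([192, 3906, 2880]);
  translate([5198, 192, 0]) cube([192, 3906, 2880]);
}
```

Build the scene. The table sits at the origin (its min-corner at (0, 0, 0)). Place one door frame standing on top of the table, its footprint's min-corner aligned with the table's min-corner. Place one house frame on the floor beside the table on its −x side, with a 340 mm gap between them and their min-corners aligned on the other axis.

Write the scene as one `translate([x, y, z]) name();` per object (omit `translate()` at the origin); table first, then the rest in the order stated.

table();
translate([0, 0, 746]) door_frame();
translate([-5730, 0, 0]) house_frame();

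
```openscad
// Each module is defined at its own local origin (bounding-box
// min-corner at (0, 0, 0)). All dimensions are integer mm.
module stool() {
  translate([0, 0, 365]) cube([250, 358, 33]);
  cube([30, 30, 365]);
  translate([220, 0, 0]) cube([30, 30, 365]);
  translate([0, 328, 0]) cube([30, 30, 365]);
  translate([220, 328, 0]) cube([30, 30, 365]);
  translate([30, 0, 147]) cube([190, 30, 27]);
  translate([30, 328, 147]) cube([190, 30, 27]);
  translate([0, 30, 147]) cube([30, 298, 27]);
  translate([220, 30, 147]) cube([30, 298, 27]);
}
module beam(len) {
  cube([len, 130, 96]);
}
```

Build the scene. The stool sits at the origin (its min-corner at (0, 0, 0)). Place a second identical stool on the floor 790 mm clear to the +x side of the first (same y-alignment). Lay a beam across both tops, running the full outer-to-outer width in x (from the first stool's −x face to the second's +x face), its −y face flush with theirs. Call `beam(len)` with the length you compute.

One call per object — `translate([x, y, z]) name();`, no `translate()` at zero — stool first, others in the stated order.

stool();
translate([1040, 0, 0]) stool();
translate([0, 0, 398]) beam(1290);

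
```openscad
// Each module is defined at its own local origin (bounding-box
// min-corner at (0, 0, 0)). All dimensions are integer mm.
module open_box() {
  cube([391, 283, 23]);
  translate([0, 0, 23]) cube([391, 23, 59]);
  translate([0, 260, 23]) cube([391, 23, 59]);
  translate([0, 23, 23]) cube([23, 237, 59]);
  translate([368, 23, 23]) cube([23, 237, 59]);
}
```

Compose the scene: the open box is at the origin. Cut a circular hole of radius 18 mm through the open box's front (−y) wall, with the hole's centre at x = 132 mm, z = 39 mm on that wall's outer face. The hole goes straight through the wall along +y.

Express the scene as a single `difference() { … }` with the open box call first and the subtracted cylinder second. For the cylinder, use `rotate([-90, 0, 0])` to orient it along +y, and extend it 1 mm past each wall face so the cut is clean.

difference() {
  open_box();
  translate([132, -1, 39]) rotate([-90, 0, 0]) cylinder(h = 25, r = 18);
}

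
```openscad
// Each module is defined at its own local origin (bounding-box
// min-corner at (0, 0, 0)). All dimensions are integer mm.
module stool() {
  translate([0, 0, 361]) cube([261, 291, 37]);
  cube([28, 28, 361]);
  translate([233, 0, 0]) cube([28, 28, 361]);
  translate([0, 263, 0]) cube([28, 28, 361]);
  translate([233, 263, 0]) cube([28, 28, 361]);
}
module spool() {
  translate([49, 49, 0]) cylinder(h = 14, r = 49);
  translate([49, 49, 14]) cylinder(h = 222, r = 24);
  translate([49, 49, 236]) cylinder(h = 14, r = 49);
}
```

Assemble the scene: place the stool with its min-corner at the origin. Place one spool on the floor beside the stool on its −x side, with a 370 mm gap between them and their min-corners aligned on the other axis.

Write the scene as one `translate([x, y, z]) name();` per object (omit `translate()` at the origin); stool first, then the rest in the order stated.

stool();
translate([-468, 0, 0]) spool();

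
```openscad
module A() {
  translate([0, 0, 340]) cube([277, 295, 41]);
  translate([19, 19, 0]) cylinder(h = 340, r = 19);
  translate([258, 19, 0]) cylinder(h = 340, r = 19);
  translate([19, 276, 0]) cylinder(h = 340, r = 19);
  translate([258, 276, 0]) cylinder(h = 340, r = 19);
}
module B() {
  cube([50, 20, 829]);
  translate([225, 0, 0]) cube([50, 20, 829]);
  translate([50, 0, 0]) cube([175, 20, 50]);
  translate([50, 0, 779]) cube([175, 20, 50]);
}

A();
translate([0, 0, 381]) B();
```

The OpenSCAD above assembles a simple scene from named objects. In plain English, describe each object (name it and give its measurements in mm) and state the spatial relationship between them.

A is a four-legged stool. The seat is a 277×295×41 mm slab whose top surface is at z = 381 mm; four round legs, each 38 mm in diameter, run from the floor (z = 0) to the underside of the seat, each leg's axis is inset half a diameter from the nearest pair of seat edges (so the leg's bounding box is flush with the corner).

B is a picture frame with a 175×729 mm rectangular opening (x by z) and a uniform 50 mm border on every side. Frame depth is 20 mm along y. It is built from two vertical stiles running the full outside height and two horizontal rails spanning the gap between the stiles.

The picture frame is on top of the stool.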